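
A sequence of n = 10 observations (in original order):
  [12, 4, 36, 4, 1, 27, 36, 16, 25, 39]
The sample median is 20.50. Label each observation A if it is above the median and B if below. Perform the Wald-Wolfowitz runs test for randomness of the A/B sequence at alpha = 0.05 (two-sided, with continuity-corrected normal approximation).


Step 1: Compute median = 20.50; label A = above, B = below.
Labels in order: BBABBAABAA  (n_A = 5, n_B = 5)
Step 2: Count runs R = 6.
Step 3: Under H0 (random ordering), E[R] = 2*n_A*n_B/(n_A+n_B) + 1 = 2*5*5/10 + 1 = 6.0000.
        Var[R] = 2*n_A*n_B*(2*n_A*n_B - n_A - n_B) / ((n_A+n_B)^2 * (n_A+n_B-1)) = 2000/900 = 2.2222.
        SD[R] = 1.4907.
Step 4: R = E[R], so z = 0 with no continuity correction.
Step 5: Two-sided p-value via normal approximation = 2*(1 - Phi(|z|)) = 1.000000.
Step 6: alpha = 0.05. fail to reject H0.

R = 6, z = 0.0000, p = 1.000000, fail to reject H0.


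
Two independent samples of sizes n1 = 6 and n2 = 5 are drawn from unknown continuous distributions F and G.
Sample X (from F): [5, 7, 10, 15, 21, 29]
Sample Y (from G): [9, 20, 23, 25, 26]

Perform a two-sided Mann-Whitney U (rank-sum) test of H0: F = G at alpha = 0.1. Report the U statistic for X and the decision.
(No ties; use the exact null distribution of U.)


Step 1: Combine and sort all 11 observations; assign midranks.
sorted (value, group): (5,X), (7,X), (9,Y), (10,X), (15,X), (20,Y), (21,X), (23,Y), (25,Y), (26,Y), (29,X)
ranks: 5->1, 7->2, 9->3, 10->4, 15->5, 20->6, 21->7, 23->8, 25->9, 26->10, 29->11
Step 2: Rank sum for X: R1 = 1 + 2 + 4 + 5 + 7 + 11 = 30.
Step 3: U_X = R1 - n1(n1+1)/2 = 30 - 6*7/2 = 30 - 21 = 9.
       U_Y = n1*n2 - U_X = 30 - 9 = 21.
Step 4: No ties, so the exact null distribution of U (based on enumerating the C(11,6) = 462 equally likely rank assignments) gives the two-sided p-value.
Step 5: p-value = 0.329004; compare to alpha = 0.1. fail to reject H0.

U_X = 9, p = 0.329004, fail to reject H0 at alpha = 0.1.


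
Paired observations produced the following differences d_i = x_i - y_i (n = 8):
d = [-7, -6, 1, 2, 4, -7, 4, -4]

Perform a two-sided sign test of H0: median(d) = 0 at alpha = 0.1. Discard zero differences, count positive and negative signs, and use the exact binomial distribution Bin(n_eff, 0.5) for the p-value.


Step 1: Discard zero differences. Original n = 8; n_eff = number of nonzero differences = 8.
Nonzero differences (with sign): -7, -6, +1, +2, +4, -7, +4, -4
Step 2: Count signs: positive = 4, negative = 4.
Step 3: Under H0: P(positive) = 0.5, so the number of positives S ~ Bin(8, 0.5).
Step 4: Two-sided exact p-value = sum of Bin(8,0.5) probabilities at or below the observed probability = 1.000000.
Step 5: alpha = 0.1. fail to reject H0.

n_eff = 8, pos = 4, neg = 4, p = 1.000000, fail to reject H0.


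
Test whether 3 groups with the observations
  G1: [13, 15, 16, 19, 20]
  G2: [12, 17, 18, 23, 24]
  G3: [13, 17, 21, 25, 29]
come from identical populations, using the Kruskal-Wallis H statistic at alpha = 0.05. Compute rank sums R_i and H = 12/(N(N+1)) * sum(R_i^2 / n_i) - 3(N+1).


Step 1: Combine all N = 15 observations and assign midranks.
sorted (value, group, rank): (12,G2,1), (13,G1,2.5), (13,G3,2.5), (15,G1,4), (16,G1,5), (17,G2,6.5), (17,G3,6.5), (18,G2,8), (19,G1,9), (20,G1,10), (21,G3,11), (23,G2,12), (24,G2,13), (25,G3,14), (29,G3,15)
Step 2: Sum ranks within each group.
R_1 = 30.5 (n_1 = 5)
R_2 = 40.5 (n_2 = 5)
R_3 = 49 (n_3 = 5)
Step 3: H = 12/(N(N+1)) * sum(R_i^2/n_i) - 3(N+1)
     = 12/(15*16) * (30.5^2/5 + 40.5^2/5 + 49^2/5) - 3*16
     = 0.050000 * 994.3 - 48
     = 1.715000.
Step 4: Ties present; correction factor C = 1 - 12/(15^3 - 15) = 0.996429. Corrected H = 1.715000 / 0.996429 = 1.721147.
Step 5: Under H0, H ~ chi^2(2); p-value = 0.422919.
Step 6: alpha = 0.05. fail to reject H0.

H = 1.7211, df = 2, p = 0.422919, fail to reject H0.


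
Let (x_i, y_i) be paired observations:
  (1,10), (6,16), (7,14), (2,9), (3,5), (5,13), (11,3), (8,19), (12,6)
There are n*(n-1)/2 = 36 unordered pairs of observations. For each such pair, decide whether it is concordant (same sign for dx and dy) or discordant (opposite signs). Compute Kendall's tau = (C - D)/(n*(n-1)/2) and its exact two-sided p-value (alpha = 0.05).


Step 1: Enumerate the 36 unordered pairs (i,j) with i<j and classify each by sign(x_j-x_i) * sign(y_j-y_i).
  (1,2):dx=+5,dy=+6->C; (1,3):dx=+6,dy=+4->C; (1,4):dx=+1,dy=-1->D; (1,5):dx=+2,dy=-5->D
  (1,6):dx=+4,dy=+3->C; (1,7):dx=+10,dy=-7->D; (1,8):dx=+7,dy=+9->C; (1,9):dx=+11,dy=-4->D
  (2,3):dx=+1,dy=-2->D; (2,4):dx=-4,dy=-7->C; (2,5):dx=-3,dy=-11->C; (2,6):dx=-1,dy=-3->C
  (2,7):dx=+5,dy=-13->D; (2,8):dx=+2,dy=+3->C; (2,9):dx=+6,dy=-10->D; (3,4):dx=-5,dy=-5->C
  (3,5):dx=-4,dy=-9->C; (3,6):dx=-2,dy=-1->C; (3,7):dx=+4,dy=-11->D; (3,8):dx=+1,dy=+5->C
  (3,9):dx=+5,dy=-8->D; (4,5):dx=+1,dy=-4->D; (4,6):dx=+3,dy=+4->C; (4,7):dx=+9,dy=-6->D
  (4,8):dx=+6,dy=+10->C; (4,9):dx=+10,dy=-3->D; (5,6):dx=+2,dy=+8->C; (5,7):dx=+8,dy=-2->D
  (5,8):dx=+5,dy=+14->C; (5,9):dx=+9,dy=+1->C; (6,7):dx=+6,dy=-10->D; (6,8):dx=+3,dy=+6->C
  (6,9):dx=+7,dy=-7->D; (7,8):dx=-3,dy=+16->D; (7,9):dx=+1,dy=+3->C; (8,9):dx=+4,dy=-13->D
Step 2: C = 19, D = 17, total pairs = 36.
Step 3: tau = (C - D)/(n(n-1)/2) = (19 - 17)/36 = 0.055556.
Step 4: Exact two-sided p-value (enumerate n! = 362880 permutations of y under H0): p = 0.919455.
Step 5: alpha = 0.05. fail to reject H0.

tau_b = 0.0556 (C=19, D=17), p = 0.919455, fail to reject H0.


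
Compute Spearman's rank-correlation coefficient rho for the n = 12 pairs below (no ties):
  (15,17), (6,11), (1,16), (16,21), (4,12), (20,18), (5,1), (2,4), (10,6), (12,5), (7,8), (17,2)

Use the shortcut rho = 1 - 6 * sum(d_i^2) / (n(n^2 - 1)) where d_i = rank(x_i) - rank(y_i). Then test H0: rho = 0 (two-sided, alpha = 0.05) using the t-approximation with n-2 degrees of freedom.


Step 1: Rank x and y separately (midranks; no ties here).
rank(x): 15->9, 6->5, 1->1, 16->10, 4->3, 20->12, 5->4, 2->2, 10->7, 12->8, 7->6, 17->11
rank(y): 17->10, 11->7, 16->9, 21->12, 12->8, 18->11, 1->1, 4->3, 6->5, 5->4, 8->6, 2->2
Step 2: d_i = R_x(i) - R_y(i); compute d_i^2.
  (9-10)^2=1, (5-7)^2=4, (1-9)^2=64, (10-12)^2=4, (3-8)^2=25, (12-11)^2=1, (4-1)^2=9, (2-3)^2=1, (7-5)^2=4, (8-4)^2=16, (6-6)^2=0, (11-2)^2=81
sum(d^2) = 210.
Step 3: rho = 1 - 6*210 / (12*(12^2 - 1)) = 1 - 1260/1716 = 0.265734.
Step 4: Under H0, t = rho * sqrt((n-2)/(1-rho^2)) = 0.8717 ~ t(10).
Step 5: Two-sided p-value from the t-distribution with 10 df = 0.403833.
Step 6: alpha = 0.05. fail to reject H0.

rho = 0.2657, p = 0.403833, fail to reject H0 at alpha = 0.05.


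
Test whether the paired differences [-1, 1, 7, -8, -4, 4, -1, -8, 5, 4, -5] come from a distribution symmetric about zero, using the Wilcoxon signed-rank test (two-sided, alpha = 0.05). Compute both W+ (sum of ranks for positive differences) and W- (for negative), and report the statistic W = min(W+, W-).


Step 1: Drop any zero differences (none here) and take |d_i|.
|d| = [1, 1, 7, 8, 4, 4, 1, 8, 5, 4, 5]
Step 2: Midrank |d_i| (ties get averaged ranks).
ranks: |1|->2, |1|->2, |7|->9, |8|->10.5, |4|->5, |4|->5, |1|->2, |8|->10.5, |5|->7.5, |4|->5, |5|->7.5
Step 3: Attach original signs; sum ranks with positive sign and with negative sign.
W+ = 2 + 9 + 5 + 7.5 + 5 = 28.5
W- = 2 + 10.5 + 5 + 2 + 10.5 + 7.5 = 37.5
(Check: W+ + W- = 66 should equal n(n+1)/2 = 66.)
Step 4: Test statistic W = min(W+, W-) = 28.5.
Step 5: Ties in |d|, so use the tie-corrected normal approximation.
        E[W] = n(n+1)/4 = 11*12/4 = 33.
        Tie groups: |d|=1 (t=3), |d|=4 (t=3), |d|=5 (t=2), |d|=8 (t=2); sum(t^3 - t) = 60.
        Var[W] = n(n+1)(2n+1)/24 - sum(t^3-t)/48 = 3036/24 - 60/48 = 125.25.
        z = (W - E[W]) / sqrt(Var[W]) = (28.5 - 33) / 11.1915 = -0.4021.
        Two-sided p = 2*Phi(z) = 0.687618.
Step 6: alpha = 0.05. fail to reject H0.

W+ = 28.5, W- = 37.5, W = min = 28.5, p = 0.687618, fail to reject H0.


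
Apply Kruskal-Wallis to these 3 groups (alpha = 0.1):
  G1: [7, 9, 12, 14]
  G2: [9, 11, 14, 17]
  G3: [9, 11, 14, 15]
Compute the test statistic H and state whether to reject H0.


Step 1: Combine all N = 12 observations and assign midranks.
sorted (value, group, rank): (7,G1,1), (9,G1,3), (9,G2,3), (9,G3,3), (11,G2,5.5), (11,G3,5.5), (12,G1,7), (14,G1,9), (14,G2,9), (14,G3,9), (15,G3,11), (17,G2,12)
Step 2: Sum ranks within each group.
R_1 = 20 (n_1 = 4)
R_2 = 29.5 (n_2 = 4)
R_3 = 28.5 (n_3 = 4)
Step 3: H = 12/(N(N+1)) * sum(R_i^2/n_i) - 3(N+1)
     = 12/(12*13) * (20^2/4 + 29.5^2/4 + 28.5^2/4) - 3*13
     = 0.076923 * 520.625 - 39
     = 1.048077.
Step 4: Ties present; correction factor C = 1 - 54/(12^3 - 12) = 0.968531. Corrected H = 1.048077 / 0.968531 = 1.082130.
Step 5: Under H0, H ~ chi^2(2); p-value = 0.582128.
Step 6: alpha = 0.1. fail to reject H0.

H = 1.0821, df = 2, p = 0.582128, fail to reject H0.


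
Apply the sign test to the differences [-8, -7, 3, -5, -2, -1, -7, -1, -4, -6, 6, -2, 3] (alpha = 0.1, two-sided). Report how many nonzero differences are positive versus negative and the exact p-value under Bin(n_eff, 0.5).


Step 1: Discard zero differences. Original n = 13; n_eff = number of nonzero differences = 13.
Nonzero differences (with sign): -8, -7, +3, -5, -2, -1, -7, -1, -4, -6, +6, -2, +3
Step 2: Count signs: positive = 3, negative = 10.
Step 3: Under H0: P(positive) = 0.5, so the number of positives S ~ Bin(13, 0.5).
Step 4: Two-sided exact p-value = sum of Bin(13,0.5) probabilities at or below the observed probability = 0.092285.
Step 5: alpha = 0.1. reject H0.

n_eff = 13, pos = 3, neg = 10, p = 0.092285, reject H0.


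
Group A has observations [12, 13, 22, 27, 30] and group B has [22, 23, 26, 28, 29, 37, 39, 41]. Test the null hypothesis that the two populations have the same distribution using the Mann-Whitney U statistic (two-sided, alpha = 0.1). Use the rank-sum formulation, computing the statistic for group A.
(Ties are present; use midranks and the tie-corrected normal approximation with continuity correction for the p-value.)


Step 1: Combine and sort all 13 observations; assign midranks.
sorted (value, group): (12,X), (13,X), (22,X), (22,Y), (23,Y), (26,Y), (27,X), (28,Y), (29,Y), (30,X), (37,Y), (39,Y), (41,Y)
ranks: 12->1, 13->2, 22->3.5, 22->3.5, 23->5, 26->6, 27->7, 28->8, 29->9, 30->10, 37->11, 39->12, 41->13
Step 2: Rank sum for X: R1 = 1 + 2 + 3.5 + 7 + 10 = 23.5.
Step 3: U_X = R1 - n1(n1+1)/2 = 23.5 - 5*6/2 = 23.5 - 15 = 8.5.
       U_Y = n1*n2 - U_X = 40 - 8.5 = 31.5.
Step 4: Ties are present, so use the tie-corrected normal approximation (with continuity correction) for the p-value.
Step 5: p-value = 0.106864; compare to alpha = 0.1. fail to reject H0.

U_X = 8.5, p = 0.106864, fail to reject H0 at alpha = 0.1.


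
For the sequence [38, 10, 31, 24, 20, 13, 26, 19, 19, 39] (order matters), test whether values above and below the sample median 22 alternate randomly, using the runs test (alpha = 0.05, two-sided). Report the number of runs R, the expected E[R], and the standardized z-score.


Step 1: Compute median = 22; label A = above, B = below.
Labels in order: ABAABBABBA  (n_A = 5, n_B = 5)
Step 2: Count runs R = 7.
Step 3: Under H0 (random ordering), E[R] = 2*n_A*n_B/(n_A+n_B) + 1 = 2*5*5/10 + 1 = 6.0000.
        Var[R] = 2*n_A*n_B*(2*n_A*n_B - n_A - n_B) / ((n_A+n_B)^2 * (n_A+n_B-1)) = 2000/900 = 2.2222.
        SD[R] = 1.4907.
Step 4: Continuity-corrected z = (R - 0.5 - E[R]) / SD[R] = (7 - 0.5 - 6.0000) / 1.4907 = 0.3354.
Step 5: Two-sided p-value via normal approximation = 2*(1 - Phi(|z|)) = 0.737316.
Step 6: alpha = 0.05. fail to reject H0.

R = 7, z = 0.3354, p = 0.737316, fail to reject H0.


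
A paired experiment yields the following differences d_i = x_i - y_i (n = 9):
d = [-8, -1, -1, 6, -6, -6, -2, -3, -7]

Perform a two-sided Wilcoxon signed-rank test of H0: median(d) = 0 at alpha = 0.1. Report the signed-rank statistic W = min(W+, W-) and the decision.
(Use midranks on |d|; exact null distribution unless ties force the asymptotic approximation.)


Step 1: Drop any zero differences (none here) and take |d_i|.
|d| = [8, 1, 1, 6, 6, 6, 2, 3, 7]
Step 2: Midrank |d_i| (ties get averaged ranks).
ranks: |8|->9, |1|->1.5, |1|->1.5, |6|->6, |6|->6, |6|->6, |2|->3, |3|->4, |7|->8
Step 3: Attach original signs; sum ranks with positive sign and with negative sign.
W+ = 6 = 6
W- = 9 + 1.5 + 1.5 + 6 + 6 + 3 + 4 + 8 = 39
(Check: W+ + W- = 45 should equal n(n+1)/2 = 45.)
Step 4: Test statistic W = min(W+, W-) = 6.
Step 5: Ties in |d|, so use the tie-corrected normal approximation.
        E[W] = n(n+1)/4 = 9*10/4 = 22.5.
        Tie groups: |d|=1 (t=2), |d|=6 (t=3); sum(t^3 - t) = 30.
        Var[W] = n(n+1)(2n+1)/24 - sum(t^3-t)/48 = 1710/24 - 30/48 = 70.625.
        z = (W - E[W]) / sqrt(Var[W]) = (6 - 22.5) / 8.4039 = -1.9634.
        Two-sided p = 2*Phi(z) = 0.049602.
Step 6: alpha = 0.1. reject H0.

W+ = 6, W- = 39, W = min = 6, p = 0.049602, reject H0.


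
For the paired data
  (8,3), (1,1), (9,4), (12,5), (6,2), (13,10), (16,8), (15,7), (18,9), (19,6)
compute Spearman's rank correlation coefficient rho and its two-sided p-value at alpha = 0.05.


Step 1: Rank x and y separately (midranks; no ties here).
rank(x): 8->3, 1->1, 9->4, 12->5, 6->2, 13->6, 16->8, 15->7, 18->9, 19->10
rank(y): 3->3, 1->1, 4->4, 5->5, 2->2, 10->10, 8->8, 7->7, 9->9, 6->6
Step 2: d_i = R_x(i) - R_y(i); compute d_i^2.
  (3-3)^2=0, (1-1)^2=0, (4-4)^2=0, (5-5)^2=0, (2-2)^2=0, (6-10)^2=16, (8-8)^2=0, (7-7)^2=0, (9-9)^2=0, (10-6)^2=16
sum(d^2) = 32.
Step 3: rho = 1 - 6*32 / (10*(10^2 - 1)) = 1 - 192/990 = 0.806061.
Step 4: Under H0, t = rho * sqrt((n-2)/(1-rho^2)) = 3.8522 ~ t(8).
Step 5: Two-sided p-value from the t-distribution with 8 df = 0.004862.
Step 6: alpha = 0.05. reject H0.

rho = 0.8061, p = 0.004862, reject H0 at alpha = 0.05.


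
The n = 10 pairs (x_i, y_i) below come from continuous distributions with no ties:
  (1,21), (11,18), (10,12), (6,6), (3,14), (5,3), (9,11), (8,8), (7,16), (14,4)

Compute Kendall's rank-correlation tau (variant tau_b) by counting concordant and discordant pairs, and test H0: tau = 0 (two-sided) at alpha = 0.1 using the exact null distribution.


Step 1: Enumerate the 45 unordered pairs (i,j) with i<j and classify each by sign(x_j-x_i) * sign(y_j-y_i).
  (1,2):dx=+10,dy=-3->D; (1,3):dx=+9,dy=-9->D; (1,4):dx=+5,dy=-15->D; (1,5):dx=+2,dy=-7->D
  (1,6):dx=+4,dy=-18->D; (1,7):dx=+8,dy=-10->D; (1,8):dx=+7,dy=-13->D; (1,9):dx=+6,dy=-5->D
  (1,10):dx=+13,dy=-17->D; (2,3):dx=-1,dy=-6->C; (2,4):dx=-5,dy=-12->C; (2,5):dx=-8,dy=-4->C
  (2,6):dx=-6,dy=-15->C; (2,7):dx=-2,dy=-7->C; (2,8):dx=-3,dy=-10->C; (2,9):dx=-4,dy=-2->C
  (2,10):dx=+3,dy=-14->D; (3,4):dx=-4,dy=-6->C; (3,5):dx=-7,dy=+2->D; (3,6):dx=-5,dy=-9->C
  (3,7):dx=-1,dy=-1->C; (3,8):dx=-2,dy=-4->C; (3,9):dx=-3,dy=+4->D; (3,10):dx=+4,dy=-8->D
  (4,5):dx=-3,dy=+8->D; (4,6):dx=-1,dy=-3->C; (4,7):dx=+3,dy=+5->C; (4,8):dx=+2,dy=+2->C
  (4,9):dx=+1,dy=+10->C; (4,10):dx=+8,dy=-2->D; (5,6):dx=+2,dy=-11->D; (5,7):dx=+6,dy=-3->D
  (5,8):dx=+5,dy=-6->D; (5,9):dx=+4,dy=+2->C; (5,10):dx=+11,dy=-10->D; (6,7):dx=+4,dy=+8->C
  (6,8):dx=+3,dy=+5->C; (6,9):dx=+2,dy=+13->C; (6,10):dx=+9,dy=+1->C; (7,8):dx=-1,dy=-3->C
  (7,9):dx=-2,dy=+5->D; (7,10):dx=+5,dy=-7->D; (8,9):dx=-1,dy=+8->D; (8,10):dx=+6,dy=-4->D
  (9,10):dx=+7,dy=-12->D
Step 2: C = 21, D = 24, total pairs = 45.
Step 3: tau = (C - D)/(n(n-1)/2) = (21 - 24)/45 = -0.066667.
Step 4: Exact two-sided p-value (enumerate n! = 3628800 permutations of y under H0): p = 0.861801.
Step 5: alpha = 0.1. fail to reject H0.

tau_b = -0.0667 (C=21, D=24), p = 0.861801, fail to reject H0.


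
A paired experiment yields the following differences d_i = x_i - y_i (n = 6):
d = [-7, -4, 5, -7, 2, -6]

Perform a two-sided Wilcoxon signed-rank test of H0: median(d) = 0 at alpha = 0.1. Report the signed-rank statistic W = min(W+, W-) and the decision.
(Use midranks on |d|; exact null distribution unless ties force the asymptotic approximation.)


Step 1: Drop any zero differences (none here) and take |d_i|.
|d| = [7, 4, 5, 7, 2, 6]
Step 2: Midrank |d_i| (ties get averaged ranks).
ranks: |7|->5.5, |4|->2, |5|->3, |7|->5.5, |2|->1, |6|->4
Step 3: Attach original signs; sum ranks with positive sign and with negative sign.
W+ = 3 + 1 = 4
W- = 5.5 + 2 + 5.5 + 4 = 17
(Check: W+ + W- = 21 should equal n(n+1)/2 = 21.)
Step 4: Test statistic W = min(W+, W-) = 4.
Step 5: Ties in |d|, so use the tie-corrected normal approximation.
        E[W] = n(n+1)/4 = 6*7/4 = 10.5.
        Tie groups: |d|=7 (t=2); sum(t^3 - t) = 6.
        Var[W] = n(n+1)(2n+1)/24 - sum(t^3-t)/48 = 546/24 - 6/48 = 22.625.
        z = (W - E[W]) / sqrt(Var[W]) = (4 - 10.5) / 4.7566 = -1.3665.
        Two-sided p = 2*Phi(z) = 0.171773.
Step 6: alpha = 0.1. fail to reject H0.

W+ = 4, W- = 17, W = min = 4, p = 0.171773, fail to reject H0.


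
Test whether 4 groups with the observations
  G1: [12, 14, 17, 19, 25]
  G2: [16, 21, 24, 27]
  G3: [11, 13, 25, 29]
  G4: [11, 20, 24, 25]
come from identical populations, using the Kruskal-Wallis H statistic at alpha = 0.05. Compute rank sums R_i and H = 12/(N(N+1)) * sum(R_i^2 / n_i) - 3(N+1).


Step 1: Combine all N = 17 observations and assign midranks.
sorted (value, group, rank): (11,G3,1.5), (11,G4,1.5), (12,G1,3), (13,G3,4), (14,G1,5), (16,G2,6), (17,G1,7), (19,G1,8), (20,G4,9), (21,G2,10), (24,G2,11.5), (24,G4,11.5), (25,G1,14), (25,G3,14), (25,G4,14), (27,G2,16), (29,G3,17)
Step 2: Sum ranks within each group.
R_1 = 37 (n_1 = 5)
R_2 = 43.5 (n_2 = 4)
R_3 = 36.5 (n_3 = 4)
R_4 = 36 (n_4 = 4)
Step 3: H = 12/(N(N+1)) * sum(R_i^2/n_i) - 3(N+1)
     = 12/(17*18) * (37^2/5 + 43.5^2/4 + 36.5^2/4 + 36^2/4) - 3*18
     = 0.039216 * 1403.92 - 54
     = 1.055882.
Step 4: Ties present; correction factor C = 1 - 36/(17^3 - 17) = 0.992647. Corrected H = 1.055882 / 0.992647 = 1.063704.
Step 5: Under H0, H ~ chi^2(3); p-value = 0.785843.
Step 6: alpha = 0.05. fail to reject H0.

H = 1.0637, df = 3, p = 0.785843, fail to reject H0.


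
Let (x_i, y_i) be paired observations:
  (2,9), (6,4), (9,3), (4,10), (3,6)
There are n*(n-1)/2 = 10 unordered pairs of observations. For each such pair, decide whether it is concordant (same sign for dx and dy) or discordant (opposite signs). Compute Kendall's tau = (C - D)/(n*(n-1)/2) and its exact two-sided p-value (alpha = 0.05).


Step 1: Enumerate the 10 unordered pairs (i,j) with i<j and classify each by sign(x_j-x_i) * sign(y_j-y_i).
  (1,2):dx=+4,dy=-5->D; (1,3):dx=+7,dy=-6->D; (1,4):dx=+2,dy=+1->C; (1,5):dx=+1,dy=-3->D
  (2,3):dx=+3,dy=-1->D; (2,4):dx=-2,dy=+6->D; (2,5):dx=-3,dy=+2->D; (3,4):dx=-5,dy=+7->D
  (3,5):dx=-6,dy=+3->D; (4,5):dx=-1,dy=-4->C
Step 2: C = 2, D = 8, total pairs = 10.
Step 3: tau = (C - D)/(n(n-1)/2) = (2 - 8)/10 = -0.600000.
Step 4: Exact two-sided p-value (enumerate n! = 120 permutations of y under H0): p = 0.233333.
Step 5: alpha = 0.05. fail to reject H0.

tau_b = -0.6000 (C=2, D=8), p = 0.233333, fail to reject H0.


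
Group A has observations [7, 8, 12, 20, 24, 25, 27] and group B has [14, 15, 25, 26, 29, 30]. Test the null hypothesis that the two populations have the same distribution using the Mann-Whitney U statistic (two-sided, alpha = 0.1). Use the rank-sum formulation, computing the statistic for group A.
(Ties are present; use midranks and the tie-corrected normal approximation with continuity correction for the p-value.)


Step 1: Combine and sort all 13 observations; assign midranks.
sorted (value, group): (7,X), (8,X), (12,X), (14,Y), (15,Y), (20,X), (24,X), (25,X), (25,Y), (26,Y), (27,X), (29,Y), (30,Y)
ranks: 7->1, 8->2, 12->3, 14->4, 15->5, 20->6, 24->7, 25->8.5, 25->8.5, 26->10, 27->11, 29->12, 30->13
Step 2: Rank sum for X: R1 = 1 + 2 + 3 + 6 + 7 + 8.5 + 11 = 38.5.
Step 3: U_X = R1 - n1(n1+1)/2 = 38.5 - 7*8/2 = 38.5 - 28 = 10.5.
       U_Y = n1*n2 - U_X = 42 - 10.5 = 31.5.
Step 4: Ties are present, so use the tie-corrected normal approximation (with continuity correction) for the p-value.
Step 5: p-value = 0.152563; compare to alpha = 0.1. fail to reject H0.

U_X = 10.5, p = 0.152563, fail to reject H0 at alpha = 0.1.


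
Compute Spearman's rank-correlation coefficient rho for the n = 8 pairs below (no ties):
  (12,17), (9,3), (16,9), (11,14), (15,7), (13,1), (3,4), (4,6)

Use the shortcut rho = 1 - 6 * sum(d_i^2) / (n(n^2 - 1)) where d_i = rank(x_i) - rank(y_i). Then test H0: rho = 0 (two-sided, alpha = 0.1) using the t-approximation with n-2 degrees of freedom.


Step 1: Rank x and y separately (midranks; no ties here).
rank(x): 12->5, 9->3, 16->8, 11->4, 15->7, 13->6, 3->1, 4->2
rank(y): 17->8, 3->2, 9->6, 14->7, 7->5, 1->1, 4->3, 6->4
Step 2: d_i = R_x(i) - R_y(i); compute d_i^2.
  (5-8)^2=9, (3-2)^2=1, (8-6)^2=4, (4-7)^2=9, (7-5)^2=4, (6-1)^2=25, (1-3)^2=4, (2-4)^2=4
sum(d^2) = 60.
Step 3: rho = 1 - 6*60 / (8*(8^2 - 1)) = 1 - 360/504 = 0.285714.
Step 4: Under H0, t = rho * sqrt((n-2)/(1-rho^2)) = 0.7303 ~ t(6).
Step 5: Two-sided p-value from the t-distribution with 6 df = 0.492726.
Step 6: alpha = 0.1. fail to reject H0.

rho = 0.2857, p = 0.492726, fail to reject H0 at alpha = 0.1.


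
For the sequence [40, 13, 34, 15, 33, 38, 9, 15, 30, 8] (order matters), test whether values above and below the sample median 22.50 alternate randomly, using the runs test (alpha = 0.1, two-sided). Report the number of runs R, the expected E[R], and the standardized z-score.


Step 1: Compute median = 22.50; label A = above, B = below.
Labels in order: ABABAABBAB  (n_A = 5, n_B = 5)
Step 2: Count runs R = 8.
Step 3: Under H0 (random ordering), E[R] = 2*n_A*n_B/(n_A+n_B) + 1 = 2*5*5/10 + 1 = 6.0000.
        Var[R] = 2*n_A*n_B*(2*n_A*n_B - n_A - n_B) / ((n_A+n_B)^2 * (n_A+n_B-1)) = 2000/900 = 2.2222.
        SD[R] = 1.4907.
Step 4: Continuity-corrected z = (R - 0.5 - E[R]) / SD[R] = (8 - 0.5 - 6.0000) / 1.4907 = 1.0062.
Step 5: Two-sided p-value via normal approximation = 2*(1 - Phi(|z|)) = 0.314305.
Step 6: alpha = 0.1. fail to reject H0.

R = 8, z = 1.0062, p = 0.314305, fail to reject H0.


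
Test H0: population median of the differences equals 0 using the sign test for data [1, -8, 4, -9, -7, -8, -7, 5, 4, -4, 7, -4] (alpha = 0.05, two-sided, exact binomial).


Step 1: Discard zero differences. Original n = 12; n_eff = number of nonzero differences = 12.
Nonzero differences (with sign): +1, -8, +4, -9, -7, -8, -7, +5, +4, -4, +7, -4
Step 2: Count signs: positive = 5, negative = 7.
Step 3: Under H0: P(positive) = 0.5, so the number of positives S ~ Bin(12, 0.5).
Step 4: Two-sided exact p-value = sum of Bin(12,0.5) probabilities at or below the observed probability = 0.774414.
Step 5: alpha = 0.05. fail to reject H0.

n_eff = 12, pos = 5, neg = 7, p = 0.774414, fail to reject H0.


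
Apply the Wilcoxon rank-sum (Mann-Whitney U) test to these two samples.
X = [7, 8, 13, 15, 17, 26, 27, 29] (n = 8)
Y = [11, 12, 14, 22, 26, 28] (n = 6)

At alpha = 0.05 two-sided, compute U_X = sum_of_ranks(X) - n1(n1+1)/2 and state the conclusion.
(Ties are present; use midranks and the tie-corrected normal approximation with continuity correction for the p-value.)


Step 1: Combine and sort all 14 observations; assign midranks.
sorted (value, group): (7,X), (8,X), (11,Y), (12,Y), (13,X), (14,Y), (15,X), (17,X), (22,Y), (26,X), (26,Y), (27,X), (28,Y), (29,X)
ranks: 7->1, 8->2, 11->3, 12->4, 13->5, 14->6, 15->7, 17->8, 22->9, 26->10.5, 26->10.5, 27->12, 28->13, 29->14
Step 2: Rank sum for X: R1 = 1 + 2 + 5 + 7 + 8 + 10.5 + 12 + 14 = 59.5.
Step 3: U_X = R1 - n1(n1+1)/2 = 59.5 - 8*9/2 = 59.5 - 36 = 23.5.
       U_Y = n1*n2 - U_X = 48 - 23.5 = 24.5.
Step 4: Ties are present, so use the tie-corrected normal approximation (with continuity correction) for the p-value.
Step 5: p-value = 1.000000; compare to alpha = 0.05. fail to reject H0.

U_X = 23.5, p = 1.000000, fail to reject H0 at alpha = 0.05.


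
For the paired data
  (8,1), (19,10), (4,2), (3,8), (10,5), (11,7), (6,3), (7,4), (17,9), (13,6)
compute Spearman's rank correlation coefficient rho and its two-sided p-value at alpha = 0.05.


Step 1: Rank x and y separately (midranks; no ties here).
rank(x): 8->5, 19->10, 4->2, 3->1, 10->6, 11->7, 6->3, 7->4, 17->9, 13->8
rank(y): 1->1, 10->10, 2->2, 8->8, 5->5, 7->7, 3->3, 4->4, 9->9, 6->6
Step 2: d_i = R_x(i) - R_y(i); compute d_i^2.
  (5-1)^2=16, (10-10)^2=0, (2-2)^2=0, (1-8)^2=49, (6-5)^2=1, (7-7)^2=0, (3-3)^2=0, (4-4)^2=0, (9-9)^2=0, (8-6)^2=4
sum(d^2) = 70.
Step 3: rho = 1 - 6*70 / (10*(10^2 - 1)) = 1 - 420/990 = 0.575758.
Step 4: Under H0, t = rho * sqrt((n-2)/(1-rho^2)) = 1.9917 ~ t(8).
Step 5: Two-sided p-value from the t-distribution with 8 df = 0.081553.
Step 6: alpha = 0.05. fail to reject H0.

rho = 0.5758, p = 0.081553, fail to reject H0 at alpha = 0.05.


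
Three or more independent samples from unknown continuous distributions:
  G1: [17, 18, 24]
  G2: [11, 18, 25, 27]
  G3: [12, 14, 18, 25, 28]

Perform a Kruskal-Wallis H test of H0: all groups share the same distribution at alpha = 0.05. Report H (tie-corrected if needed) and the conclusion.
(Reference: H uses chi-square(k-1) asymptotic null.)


Step 1: Combine all N = 12 observations and assign midranks.
sorted (value, group, rank): (11,G2,1), (12,G3,2), (14,G3,3), (17,G1,4), (18,G1,6), (18,G2,6), (18,G3,6), (24,G1,8), (25,G2,9.5), (25,G3,9.5), (27,G2,11), (28,G3,12)
Step 2: Sum ranks within each group.
R_1 = 18 (n_1 = 3)
R_2 = 27.5 (n_2 = 4)
R_3 = 32.5 (n_3 = 5)
Step 3: H = 12/(N(N+1)) * sum(R_i^2/n_i) - 3(N+1)
     = 12/(12*13) * (18^2/3 + 27.5^2/4 + 32.5^2/5) - 3*13
     = 0.076923 * 508.312 - 39
     = 0.100962.
Step 4: Ties present; correction factor C = 1 - 30/(12^3 - 12) = 0.982517. Corrected H = 0.100962 / 0.982517 = 0.102758.
Step 5: Under H0, H ~ chi^2(2); p-value = 0.949919.
Step 6: alpha = 0.05. fail to reject H0.

H = 0.1028, df = 2, p = 0.949919, fail to reject H0.


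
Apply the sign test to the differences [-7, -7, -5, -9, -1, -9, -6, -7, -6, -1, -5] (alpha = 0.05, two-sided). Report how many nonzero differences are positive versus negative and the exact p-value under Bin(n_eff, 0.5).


Step 1: Discard zero differences. Original n = 11; n_eff = number of nonzero differences = 11.
Nonzero differences (with sign): -7, -7, -5, -9, -1, -9, -6, -7, -6, -1, -5
Step 2: Count signs: positive = 0, negative = 11.
Step 3: Under H0: P(positive) = 0.5, so the number of positives S ~ Bin(11, 0.5).
Step 4: Two-sided exact p-value = sum of Bin(11,0.5) probabilities at or below the observed probability = 0.000977.
Step 5: alpha = 0.05. reject H0.

n_eff = 11, pos = 0, neg = 11, p = 0.000977, reject H0.


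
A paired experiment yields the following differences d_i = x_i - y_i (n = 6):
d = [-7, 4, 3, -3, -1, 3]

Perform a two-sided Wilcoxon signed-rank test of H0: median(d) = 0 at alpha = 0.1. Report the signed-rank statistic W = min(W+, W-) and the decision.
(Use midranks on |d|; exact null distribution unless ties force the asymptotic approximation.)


Step 1: Drop any zero differences (none here) and take |d_i|.
|d| = [7, 4, 3, 3, 1, 3]
Step 2: Midrank |d_i| (ties get averaged ranks).
ranks: |7|->6, |4|->5, |3|->3, |3|->3, |1|->1, |3|->3
Step 3: Attach original signs; sum ranks with positive sign and with negative sign.
W+ = 5 + 3 + 3 = 11
W- = 6 + 3 + 1 = 10
(Check: W+ + W- = 21 should equal n(n+1)/2 = 21.)
Step 4: Test statistic W = min(W+, W-) = 10.
Step 5: Ties in |d|, so use the tie-corrected normal approximation.
        E[W] = n(n+1)/4 = 6*7/4 = 10.5.
        Tie groups: |d|=3 (t=3); sum(t^3 - t) = 24.
        Var[W] = n(n+1)(2n+1)/24 - sum(t^3-t)/48 = 546/24 - 24/48 = 22.25.
        z = (W - E[W]) / sqrt(Var[W]) = (10 - 10.5) / 4.7170 = -0.1060.
        Two-sided p = 2*Phi(z) = 0.915583.
Step 6: alpha = 0.1. fail to reject H0.

W+ = 11, W- = 10, W = min = 10, p = 0.915583, fail to reject H0.


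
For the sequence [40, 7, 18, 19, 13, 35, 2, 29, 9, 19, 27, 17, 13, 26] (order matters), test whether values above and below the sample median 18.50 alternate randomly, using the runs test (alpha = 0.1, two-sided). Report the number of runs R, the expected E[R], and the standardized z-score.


Step 1: Compute median = 18.50; label A = above, B = below.
Labels in order: ABBABABABAABBA  (n_A = 7, n_B = 7)
Step 2: Count runs R = 11.
Step 3: Under H0 (random ordering), E[R] = 2*n_A*n_B/(n_A+n_B) + 1 = 2*7*7/14 + 1 = 8.0000.
        Var[R] = 2*n_A*n_B*(2*n_A*n_B - n_A - n_B) / ((n_A+n_B)^2 * (n_A+n_B-1)) = 8232/2548 = 3.2308.
        SD[R] = 1.7974.
Step 4: Continuity-corrected z = (R - 0.5 - E[R]) / SD[R] = (11 - 0.5 - 8.0000) / 1.7974 = 1.3909.
Step 5: Two-sided p-value via normal approximation = 2*(1 - Phi(|z|)) = 0.164264.
Step 6: alpha = 0.1. fail to reject H0.

R = 11, z = 1.3909, p = 0.164264, fail to reject H0.


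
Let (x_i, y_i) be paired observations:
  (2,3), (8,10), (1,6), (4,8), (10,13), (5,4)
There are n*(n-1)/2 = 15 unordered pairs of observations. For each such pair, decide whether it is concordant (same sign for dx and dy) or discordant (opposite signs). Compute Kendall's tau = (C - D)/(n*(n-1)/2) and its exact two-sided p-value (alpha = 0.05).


Step 1: Enumerate the 15 unordered pairs (i,j) with i<j and classify each by sign(x_j-x_i) * sign(y_j-y_i).
  (1,2):dx=+6,dy=+7->C; (1,3):dx=-1,dy=+3->D; (1,4):dx=+2,dy=+5->C; (1,5):dx=+8,dy=+10->C
  (1,6):dx=+3,dy=+1->C; (2,3):dx=-7,dy=-4->C; (2,4):dx=-4,dy=-2->C; (2,5):dx=+2,dy=+3->C
  (2,6):dx=-3,dy=-6->C; (3,4):dx=+3,dy=+2->C; (3,5):dx=+9,dy=+7->C; (3,6):dx=+4,dy=-2->D
  (4,5):dx=+6,dy=+5->C; (4,6):dx=+1,dy=-4->D; (5,6):dx=-5,dy=-9->C
Step 2: C = 12, D = 3, total pairs = 15.
Step 3: tau = (C - D)/(n(n-1)/2) = (12 - 3)/15 = 0.600000.
Step 4: Exact two-sided p-value (enumerate n! = 720 permutations of y under H0): p = 0.136111.
Step 5: alpha = 0.05. fail to reject H0.

tau_b = 0.6000 (C=12, D=3), p = 0.136111, fail to reject H0.


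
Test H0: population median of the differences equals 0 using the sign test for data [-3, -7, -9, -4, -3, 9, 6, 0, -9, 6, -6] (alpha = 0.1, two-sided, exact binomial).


Step 1: Discard zero differences. Original n = 11; n_eff = number of nonzero differences = 10.
Nonzero differences (with sign): -3, -7, -9, -4, -3, +9, +6, -9, +6, -6
Step 2: Count signs: positive = 3, negative = 7.
Step 3: Under H0: P(positive) = 0.5, so the number of positives S ~ Bin(10, 0.5).
Step 4: Two-sided exact p-value = sum of Bin(10,0.5) probabilities at or below the observed probability = 0.343750.
Step 5: alpha = 0.1. fail to reject H0.

n_eff = 10, pos = 3, neg = 7, p = 0.343750, fail to reject H0.


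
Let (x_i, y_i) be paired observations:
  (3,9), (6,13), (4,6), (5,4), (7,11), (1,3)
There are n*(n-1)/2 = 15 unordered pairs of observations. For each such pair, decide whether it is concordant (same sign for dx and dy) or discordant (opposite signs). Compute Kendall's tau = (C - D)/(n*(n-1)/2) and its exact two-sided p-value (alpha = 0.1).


Step 1: Enumerate the 15 unordered pairs (i,j) with i<j and classify each by sign(x_j-x_i) * sign(y_j-y_i).
  (1,2):dx=+3,dy=+4->C; (1,3):dx=+1,dy=-3->D; (1,4):dx=+2,dy=-5->D; (1,5):dx=+4,dy=+2->C
  (1,6):dx=-2,dy=-6->C; (2,3):dx=-2,dy=-7->C; (2,4):dx=-1,dy=-9->C; (2,5):dx=+1,dy=-2->D
  (2,6):dx=-5,dy=-10->C; (3,4):dx=+1,dy=-2->D; (3,5):dx=+3,dy=+5->C; (3,6):dx=-3,dy=-3->C
  (4,5):dx=+2,dy=+7->C; (4,6):dx=-4,dy=-1->C; (5,6):dx=-6,dy=-8->C
Step 2: C = 11, D = 4, total pairs = 15.
Step 3: tau = (C - D)/(n(n-1)/2) = (11 - 4)/15 = 0.466667.
Step 4: Exact two-sided p-value (enumerate n! = 720 permutations of y under H0): p = 0.272222.
Step 5: alpha = 0.1. fail to reject H0.

tau_b = 0.4667 (C=11, D=4), p = 0.272222, fail to reject H0.


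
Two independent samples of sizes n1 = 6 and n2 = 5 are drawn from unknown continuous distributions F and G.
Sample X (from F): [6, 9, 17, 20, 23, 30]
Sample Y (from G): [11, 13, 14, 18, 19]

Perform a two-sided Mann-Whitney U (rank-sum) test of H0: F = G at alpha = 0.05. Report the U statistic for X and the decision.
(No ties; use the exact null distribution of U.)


Step 1: Combine and sort all 11 observations; assign midranks.
sorted (value, group): (6,X), (9,X), (11,Y), (13,Y), (14,Y), (17,X), (18,Y), (19,Y), (20,X), (23,X), (30,X)
ranks: 6->1, 9->2, 11->3, 13->4, 14->5, 17->6, 18->7, 19->8, 20->9, 23->10, 30->11
Step 2: Rank sum for X: R1 = 1 + 2 + 6 + 9 + 10 + 11 = 39.
Step 3: U_X = R1 - n1(n1+1)/2 = 39 - 6*7/2 = 39 - 21 = 18.
       U_Y = n1*n2 - U_X = 30 - 18 = 12.
Step 4: No ties, so the exact null distribution of U (based on enumerating the C(11,6) = 462 equally likely rank assignments) gives the two-sided p-value.
Step 5: p-value = 0.662338; compare to alpha = 0.05. fail to reject H0.

U_X = 18, p = 0.662338, fail to reject H0 at alpha = 0.05.


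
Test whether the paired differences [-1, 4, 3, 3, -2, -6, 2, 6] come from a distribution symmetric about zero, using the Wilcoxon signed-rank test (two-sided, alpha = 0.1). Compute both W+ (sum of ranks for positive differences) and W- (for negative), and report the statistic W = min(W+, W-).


Step 1: Drop any zero differences (none here) and take |d_i|.
|d| = [1, 4, 3, 3, 2, 6, 2, 6]
Step 2: Midrank |d_i| (ties get averaged ranks).
ranks: |1|->1, |4|->6, |3|->4.5, |3|->4.5, |2|->2.5, |6|->7.5, |2|->2.5, |6|->7.5
Step 3: Attach original signs; sum ranks with positive sign and with negative sign.
W+ = 6 + 4.5 + 4.5 + 2.5 + 7.5 = 25
W- = 1 + 2.5 + 7.5 = 11
(Check: W+ + W- = 36 should equal n(n+1)/2 = 36.)
Step 4: Test statistic W = min(W+, W-) = 11.
Step 5: Ties in |d|, so use the tie-corrected normal approximation.
        E[W] = n(n+1)/4 = 8*9/4 = 18.
        Tie groups: |d|=2 (t=2), |d|=3 (t=2), |d|=6 (t=2); sum(t^3 - t) = 18.
        Var[W] = n(n+1)(2n+1)/24 - sum(t^3-t)/48 = 1224/24 - 18/48 = 50.625.
        z = (W - E[W]) / sqrt(Var[W]) = (11 - 18) / 7.1151 = -0.9838.
        Two-sided p = 2*Phi(z) = 0.325204.
Step 6: alpha = 0.1. fail to reject H0.

W+ = 25, W- = 11, W = min = 11, p = 0.325204, fail to reject H0.


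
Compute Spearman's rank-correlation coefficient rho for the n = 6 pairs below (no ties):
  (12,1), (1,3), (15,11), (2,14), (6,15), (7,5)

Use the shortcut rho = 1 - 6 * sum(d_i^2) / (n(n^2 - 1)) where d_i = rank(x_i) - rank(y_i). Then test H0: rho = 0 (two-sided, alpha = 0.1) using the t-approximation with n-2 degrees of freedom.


Step 1: Rank x and y separately (midranks; no ties here).
rank(x): 12->5, 1->1, 15->6, 2->2, 6->3, 7->4
rank(y): 1->1, 3->2, 11->4, 14->5, 15->6, 5->3
Step 2: d_i = R_x(i) - R_y(i); compute d_i^2.
  (5-1)^2=16, (1-2)^2=1, (6-4)^2=4, (2-5)^2=9, (3-6)^2=9, (4-3)^2=1
sum(d^2) = 40.
Step 3: rho = 1 - 6*40 / (6*(6^2 - 1)) = 1 - 240/210 = -0.142857.
Step 4: Under H0, t = rho * sqrt((n-2)/(1-rho^2)) = -0.2887 ~ t(4).
Step 5: Two-sided p-value from the t-distribution with 4 df = 0.787172.
Step 6: alpha = 0.1. fail to reject H0.

rho = -0.1429, p = 0.787172, fail to reject H0 at alpha = 0.1.


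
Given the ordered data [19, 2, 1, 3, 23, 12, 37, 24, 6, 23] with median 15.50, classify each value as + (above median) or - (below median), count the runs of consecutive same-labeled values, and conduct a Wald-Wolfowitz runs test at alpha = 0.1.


Step 1: Compute median = 15.50; label A = above, B = below.
Labels in order: ABBBABAABA  (n_A = 5, n_B = 5)
Step 2: Count runs R = 7.
Step 3: Under H0 (random ordering), E[R] = 2*n_A*n_B/(n_A+n_B) + 1 = 2*5*5/10 + 1 = 6.0000.
        Var[R] = 2*n_A*n_B*(2*n_A*n_B - n_A - n_B) / ((n_A+n_B)^2 * (n_A+n_B-1)) = 2000/900 = 2.2222.
        SD[R] = 1.4907.
Step 4: Continuity-corrected z = (R - 0.5 - E[R]) / SD[R] = (7 - 0.5 - 6.0000) / 1.4907 = 0.3354.
Step 5: Two-sided p-value via normal approximation = 2*(1 - Phi(|z|)) = 0.737316.
Step 6: alpha = 0.1. fail to reject H0.

R = 7, z = 0.3354, p = 0.737316, fail to reject H0.


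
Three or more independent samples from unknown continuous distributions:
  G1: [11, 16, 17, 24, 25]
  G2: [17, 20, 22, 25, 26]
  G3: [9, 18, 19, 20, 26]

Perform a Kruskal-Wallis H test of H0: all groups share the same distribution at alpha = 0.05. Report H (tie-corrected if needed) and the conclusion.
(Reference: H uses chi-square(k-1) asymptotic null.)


Step 1: Combine all N = 15 observations and assign midranks.
sorted (value, group, rank): (9,G3,1), (11,G1,2), (16,G1,3), (17,G1,4.5), (17,G2,4.5), (18,G3,6), (19,G3,7), (20,G2,8.5), (20,G3,8.5), (22,G2,10), (24,G1,11), (25,G1,12.5), (25,G2,12.5), (26,G2,14.5), (26,G3,14.5)
Step 2: Sum ranks within each group.
R_1 = 33 (n_1 = 5)
R_2 = 50 (n_2 = 5)
R_3 = 37 (n_3 = 5)
Step 3: H = 12/(N(N+1)) * sum(R_i^2/n_i) - 3(N+1)
     = 12/(15*16) * (33^2/5 + 50^2/5 + 37^2/5) - 3*16
     = 0.050000 * 991.6 - 48
     = 1.580000.
Step 4: Ties present; correction factor C = 1 - 24/(15^3 - 15) = 0.992857. Corrected H = 1.580000 / 0.992857 = 1.591367.
Step 5: Under H0, H ~ chi^2(2); p-value = 0.451273.
Step 6: alpha = 0.05. fail to reject H0.

H = 1.5914, df = 2, p = 0.451273, fail to reject H0.


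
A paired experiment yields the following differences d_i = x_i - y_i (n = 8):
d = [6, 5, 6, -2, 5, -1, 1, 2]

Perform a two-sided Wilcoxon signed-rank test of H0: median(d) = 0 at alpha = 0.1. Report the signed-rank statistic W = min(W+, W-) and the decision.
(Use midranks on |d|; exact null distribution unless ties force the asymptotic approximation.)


Step 1: Drop any zero differences (none here) and take |d_i|.
|d| = [6, 5, 6, 2, 5, 1, 1, 2]
Step 2: Midrank |d_i| (ties get averaged ranks).
ranks: |6|->7.5, |5|->5.5, |6|->7.5, |2|->3.5, |5|->5.5, |1|->1.5, |1|->1.5, |2|->3.5
Step 3: Attach original signs; sum ranks with positive sign and with negative sign.
W+ = 7.5 + 5.5 + 7.5 + 5.5 + 1.5 + 3.5 = 31
W- = 3.5 + 1.5 = 5
(Check: W+ + W- = 36 should equal n(n+1)/2 = 36.)
Step 4: Test statistic W = min(W+, W-) = 5.
Step 5: Ties in |d|, so use the tie-corrected normal approximation.
        E[W] = n(n+1)/4 = 8*9/4 = 18.
        Tie groups: |d|=1 (t=2), |d|=2 (t=2), |d|=5 (t=2), |d|=6 (t=2); sum(t^3 - t) = 24.
        Var[W] = n(n+1)(2n+1)/24 - sum(t^3-t)/48 = 1224/24 - 24/48 = 50.5.
        z = (W - E[W]) / sqrt(Var[W]) = (5 - 18) / 7.1063 = -1.8294.
        Two-sided p = 2*Phi(z) = 0.067347.
Step 6: alpha = 0.1. reject H0.

W+ = 31, W- = 5, W = min = 5, p = 0.067347, reject H0.


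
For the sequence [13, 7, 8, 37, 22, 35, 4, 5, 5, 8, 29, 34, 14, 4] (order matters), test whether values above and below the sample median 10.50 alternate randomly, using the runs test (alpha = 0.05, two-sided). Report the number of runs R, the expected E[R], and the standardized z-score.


Step 1: Compute median = 10.50; label A = above, B = below.
Labels in order: ABBAAABBBBAAAB  (n_A = 7, n_B = 7)
Step 2: Count runs R = 6.
Step 3: Under H0 (random ordering), E[R] = 2*n_A*n_B/(n_A+n_B) + 1 = 2*7*7/14 + 1 = 8.0000.
        Var[R] = 2*n_A*n_B*(2*n_A*n_B - n_A - n_B) / ((n_A+n_B)^2 * (n_A+n_B-1)) = 8232/2548 = 3.2308.
        SD[R] = 1.7974.
Step 4: Continuity-corrected z = (R + 0.5 - E[R]) / SD[R] = (6 + 0.5 - 8.0000) / 1.7974 = -0.8345.
Step 5: Two-sided p-value via normal approximation = 2*(1 - Phi(|z|)) = 0.403986.
Step 6: alpha = 0.05. fail to reject H0.

R = 6, z = -0.8345, p = 0.403986, fail to reject H0.


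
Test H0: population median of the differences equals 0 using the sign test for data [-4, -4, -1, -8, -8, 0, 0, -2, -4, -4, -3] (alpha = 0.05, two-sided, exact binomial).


Step 1: Discard zero differences. Original n = 11; n_eff = number of nonzero differences = 9.
Nonzero differences (with sign): -4, -4, -1, -8, -8, -2, -4, -4, -3
Step 2: Count signs: positive = 0, negative = 9.
Step 3: Under H0: P(positive) = 0.5, so the number of positives S ~ Bin(9, 0.5).
Step 4: Two-sided exact p-value = sum of Bin(9,0.5) probabilities at or below the observed probability = 0.003906.
Step 5: alpha = 0.05. reject H0.

n_eff = 9, pos = 0, neg = 9, p = 0.003906, reject H0.


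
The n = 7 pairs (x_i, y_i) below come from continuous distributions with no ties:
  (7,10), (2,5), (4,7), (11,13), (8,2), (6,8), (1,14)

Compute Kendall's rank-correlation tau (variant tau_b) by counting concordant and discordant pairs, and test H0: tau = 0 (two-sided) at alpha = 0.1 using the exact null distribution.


Step 1: Enumerate the 21 unordered pairs (i,j) with i<j and classify each by sign(x_j-x_i) * sign(y_j-y_i).
  (1,2):dx=-5,dy=-5->C; (1,3):dx=-3,dy=-3->C; (1,4):dx=+4,dy=+3->C; (1,5):dx=+1,dy=-8->D
  (1,6):dx=-1,dy=-2->C; (1,7):dx=-6,dy=+4->D; (2,3):dx=+2,dy=+2->C; (2,4):dx=+9,dy=+8->C
  (2,5):dx=+6,dy=-3->D; (2,6):dx=+4,dy=+3->C; (2,7):dx=-1,dy=+9->D; (3,4):dx=+7,dy=+6->C
  (3,5):dx=+4,dy=-5->D; (3,6):dx=+2,dy=+1->C; (3,7):dx=-3,dy=+7->D; (4,5):dx=-3,dy=-11->C
  (4,6):dx=-5,dy=-5->C; (4,7):dx=-10,dy=+1->D; (5,6):dx=-2,dy=+6->D; (5,7):dx=-7,dy=+12->D
  (6,7):dx=-5,dy=+6->D
Step 2: C = 11, D = 10, total pairs = 21.
Step 3: tau = (C - D)/(n(n-1)/2) = (11 - 10)/21 = 0.047619.
Step 4: Exact two-sided p-value (enumerate n! = 5040 permutations of y under H0): p = 1.000000.
Step 5: alpha = 0.1. fail to reject H0.

tau_b = 0.0476 (C=11, D=10), p = 1.000000, fail to reject H0.
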